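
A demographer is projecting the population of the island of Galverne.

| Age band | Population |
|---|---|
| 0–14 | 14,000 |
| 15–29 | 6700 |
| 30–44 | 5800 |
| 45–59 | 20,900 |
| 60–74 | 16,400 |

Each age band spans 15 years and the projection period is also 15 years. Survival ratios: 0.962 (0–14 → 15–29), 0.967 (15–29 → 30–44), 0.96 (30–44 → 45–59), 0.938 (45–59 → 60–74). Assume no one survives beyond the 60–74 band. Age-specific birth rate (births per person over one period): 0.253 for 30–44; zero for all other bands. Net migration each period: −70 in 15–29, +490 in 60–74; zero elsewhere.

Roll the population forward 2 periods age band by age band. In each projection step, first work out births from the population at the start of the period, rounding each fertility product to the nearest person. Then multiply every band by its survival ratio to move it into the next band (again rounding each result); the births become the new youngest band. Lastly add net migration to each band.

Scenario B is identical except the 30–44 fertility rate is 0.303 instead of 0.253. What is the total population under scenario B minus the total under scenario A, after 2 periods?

603

Call the groups 1 to 5, youngest first.
Period 1.
Births: 5800 * 0.253 = 1467
Group 2: 14000 * 0.962 = 13468
Group 3: 6700 * 0.967 = 6479
Group 4: 5800 * 0.96 = 5568
Group 5: 20900 * 0.938 = 19604
Net migration: Group 2 − 70 → 13398; Group 5 + 490 → 20094
End of period: [1467, 13398, 6479, 5568, 20094]
Period 2.
Births: 6479 * 0.253 = 1639
Group 2: 1467 * 0.962 = 1411
Group 3: 13398 * 0.967 = 12956
Group 4: 6479 * 0.96 = 6220
Group 5: 5568 * 0.938 = 5223
Net migration: Group 2 − 70 → 1341; Group 5 + 490 → 5713
End of period: [1639, 1341, 12956, 6220, 5713]
Scenario A total after 2 periods: 27869
Scenario B projection —
Period 1.
Births: 5800 * 0.303 = 1757
Group 2: 14000 * 0.962 = 13468
Group 3: 6700 * 0.967 = 6479
Group 4: 5800 * 0.96 = 5568
Group 5: 20900 * 0.938 = 19604
Net migration: Group 2 − 70 → 13398; Group 5 + 490 → 20094
End of period: [1757, 13398, 6479, 5568, 20094]
Period 2.
Births: 6479 * 0.303 = 1963
Group 2: 1757 * 0.962 = 1690
Group 3: 13398 * 0.967 = 12956
Group 4: 6479 * 0.96 = 6220
Group 5: 5568 * 0.938 = 5223
Net migration: Group 2 − 70 → 1620; Group 5 + 490 → 5713
End of period: [1963, 1620, 12956, 6220, 5713]
Scenario B total after 2 periods: 28472
Difference B − A = 28472 − 27869 = 603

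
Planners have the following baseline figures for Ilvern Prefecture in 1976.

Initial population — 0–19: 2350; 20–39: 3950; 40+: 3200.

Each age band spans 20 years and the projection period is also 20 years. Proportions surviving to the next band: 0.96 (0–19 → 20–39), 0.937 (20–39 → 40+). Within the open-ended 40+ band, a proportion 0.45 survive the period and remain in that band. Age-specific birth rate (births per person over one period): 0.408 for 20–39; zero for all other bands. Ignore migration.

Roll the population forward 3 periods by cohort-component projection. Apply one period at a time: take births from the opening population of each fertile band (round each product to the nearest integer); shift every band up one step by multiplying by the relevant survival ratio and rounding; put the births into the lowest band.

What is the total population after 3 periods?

4957

After projecting period 1:
Births: 3950 × 0.408 = 1612
20–39: 2350 × 0.96 = 2256
40+: 3950 × 0.937 + 3200 × 0.45 = 3701 + 1440 = 5141
Giving 1612 / 2256 / 5141.
After projecting period 2:
Births: 2256 × 0.408 = 920
20–39: 1612 × 0.96 = 1548
40+: 2256 × 0.937 + 5141 × 0.45 = 2114 + 2313 = 4427
Giving 920 / 1548 / 4427.
After projecting period 3:
Births: 1548 × 0.408 = 632
20–39: 920 × 0.96 = 883
40+: 1548 × 0.937 + 4427 × 0.45 = 1450 + 1992 = 3442
Giving 632 / 883 / 3442.
Total after period 3: 632 + 883 + 3442 = 4957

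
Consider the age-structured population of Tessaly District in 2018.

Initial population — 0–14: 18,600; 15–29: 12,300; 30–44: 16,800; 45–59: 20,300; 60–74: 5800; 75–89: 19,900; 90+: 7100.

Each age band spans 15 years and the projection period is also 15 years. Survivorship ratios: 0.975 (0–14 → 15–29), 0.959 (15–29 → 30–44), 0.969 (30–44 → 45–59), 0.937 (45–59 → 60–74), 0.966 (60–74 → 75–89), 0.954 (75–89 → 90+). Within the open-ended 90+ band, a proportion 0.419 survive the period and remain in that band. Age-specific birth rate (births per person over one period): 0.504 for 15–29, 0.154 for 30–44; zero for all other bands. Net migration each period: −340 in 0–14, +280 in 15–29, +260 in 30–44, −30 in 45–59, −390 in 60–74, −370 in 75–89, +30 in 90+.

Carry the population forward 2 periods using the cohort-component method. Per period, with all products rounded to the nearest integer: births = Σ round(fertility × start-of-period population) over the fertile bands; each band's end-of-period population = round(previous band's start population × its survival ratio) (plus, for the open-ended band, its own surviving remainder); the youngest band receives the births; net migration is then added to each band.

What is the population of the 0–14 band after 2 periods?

[period 1]
Births: 12300 × 0.504 = 6199  |  16800 × 0.154 = 2587 → total 8786
15–29: 18600 × 0.975 = 18135
30–44: 12300 × 0.959 = 11796
45–59: 16800 × 0.969 = 16279
60–74: 20300 × 0.937 = 19021
75–89: 5800 × 0.966 = 5603
90+: 19900 × 0.954 + 7100 × 0.419 = 18985 + 2975 = 21960
Net migration: 0–14 − 340 → 8446; 15–29 + 280 → 18415; 30–44 + 260 → 12056; 45–59 − 30 → 16249; 60–74 − 390 → 18631; 75–89 − 370 → 5233; 90+ + 30 → 21990
End of period: [8446, 18415, 12056, 16249, 18631, 5233, 21990]
[period 2]
Births: 18415 × 0.504 = 9281  |  12056 × 0.154 = 1857 → total 11138
15–29: 8446 × 0.975 = 8235
30–44: 18415 × 0.959 = 17660
45–59: 12056 × 0.969 = 11682
60–74: 16249 × 0.937 = 15225
75–89: 18631 × 0.966 = 17998
90+: 5233 × 0.954 + 21990 × 0.419 = 4992 + 9214 = 14206
Net migration: 0–14 − 340 → 10798; 15–29 + 280 → 8515; 30–44 + 260 → 17920; 45–59 − 30 → 11652; 60–74 − 390 → 14835; 75–89 − 370 → 17628; 90+ + 30 → 14236
End of period: [10798, 8515, 17920, 11652, 14835, 17628, 14236]

10798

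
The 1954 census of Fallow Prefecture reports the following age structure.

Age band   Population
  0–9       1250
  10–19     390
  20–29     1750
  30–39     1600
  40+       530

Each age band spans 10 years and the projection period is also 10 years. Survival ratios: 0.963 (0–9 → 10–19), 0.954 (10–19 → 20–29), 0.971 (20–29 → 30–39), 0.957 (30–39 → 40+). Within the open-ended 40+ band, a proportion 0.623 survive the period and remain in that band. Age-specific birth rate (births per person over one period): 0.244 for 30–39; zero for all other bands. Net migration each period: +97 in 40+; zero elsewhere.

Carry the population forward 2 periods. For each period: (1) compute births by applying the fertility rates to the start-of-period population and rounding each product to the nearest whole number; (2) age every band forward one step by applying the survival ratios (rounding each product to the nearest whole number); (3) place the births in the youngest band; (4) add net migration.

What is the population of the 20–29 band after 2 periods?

Numbering the bands 1..5 from youngest to oldest:
Period 1:
Births: 1600 × 0.244 = 390
Band 2: 1250 × 0.963 = 1204
Band 3: 390 × 0.954 = 372
Band 4: 1750 × 0.971 = 1699
Band 5: 1600 × 0.957 + 530 × 0.623 = 1531 + 330 = 1861
Net migration: Band 5 + 97 → 1958
Population now: 0–9=390, 10–19=1204, 20–29=372, 30–39=1699, 40+=1958
Period 2:
Births: 1699 × 0.244 = 415
Band 2: 390 × 0.963 = 376
Band 3: 1204 × 0.954 = 1149
Band 4: 372 × 0.971 = 361
Band 5: 1699 × 0.957 + 1958 × 0.623 = 1626 + 1220 = 2846
Net migration: Band 5 + 97 → 2943
Population now: 0–9=415, 10–19=376, 20–29=1149, 30–39=361, 40+=2943

1149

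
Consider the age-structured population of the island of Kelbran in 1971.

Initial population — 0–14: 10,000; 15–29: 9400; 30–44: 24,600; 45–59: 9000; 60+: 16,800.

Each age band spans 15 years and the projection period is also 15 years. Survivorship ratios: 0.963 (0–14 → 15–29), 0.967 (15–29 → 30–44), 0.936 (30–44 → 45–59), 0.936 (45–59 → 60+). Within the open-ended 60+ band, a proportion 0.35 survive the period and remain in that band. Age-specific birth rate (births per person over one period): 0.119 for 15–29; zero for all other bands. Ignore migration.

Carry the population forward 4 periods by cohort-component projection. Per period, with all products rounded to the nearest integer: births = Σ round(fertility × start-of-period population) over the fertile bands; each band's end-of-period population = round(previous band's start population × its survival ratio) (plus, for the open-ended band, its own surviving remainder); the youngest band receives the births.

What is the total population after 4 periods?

(Bands numbered youngest = 1 to oldest = 5.)
Period 1.
Births: 9400 * 0.119 = 1119
Band 2: 10000 * 0.963 = 9630
Band 3: 9400 * 0.967 = 9090
Band 4: 24600 * 0.936 = 23026
Band 5: 9000 * 0.936 + 16800 * 0.35 = 8424 + 5880 = 14304
Giving 1119 / 9630 / 9090 / 23026 / 14304.
Period 2.
Births: 9630 * 0.119 = 1146
Band 2: 1119 * 0.963 = 1078
Band 3: 9630 * 0.967 = 9312
Band 4: 9090 * 0.936 = 8508
Band 5: 23026 * 0.936 + 14304 * 0.35 = 21552 + 5006 = 26558
Giving 1146 / 1078 / 9312 / 8508 / 26558.
Period 3.
Births: 1078 * 0.119 = 128
Band 2: 1146 * 0.963 = 1104
Band 3: 1078 * 0.967 = 1042
Band 4: 9312 * 0.936 = 8716
Band 5: 8508 * 0.936 + 26558 * 0.35 = 7963 + 9295 = 17258
Giving 128 / 1104 / 1042 / 8716 / 17258.
Period 4.
Births: 1104 * 0.119 = 131
Band 2: 128 * 0.963 = 123
Band 3: 1104 * 0.967 = 1068
Band 4: 1042 * 0.936 = 975
Band 5: 8716 * 0.936 + 17258 * 0.35 = 8158 + 6040 = 14198
Giving 131 / 123 / 1068 / 975 / 14198.
Total after period 4: 131 + 123 + 1068 + 975 + 14198 = 16495

16495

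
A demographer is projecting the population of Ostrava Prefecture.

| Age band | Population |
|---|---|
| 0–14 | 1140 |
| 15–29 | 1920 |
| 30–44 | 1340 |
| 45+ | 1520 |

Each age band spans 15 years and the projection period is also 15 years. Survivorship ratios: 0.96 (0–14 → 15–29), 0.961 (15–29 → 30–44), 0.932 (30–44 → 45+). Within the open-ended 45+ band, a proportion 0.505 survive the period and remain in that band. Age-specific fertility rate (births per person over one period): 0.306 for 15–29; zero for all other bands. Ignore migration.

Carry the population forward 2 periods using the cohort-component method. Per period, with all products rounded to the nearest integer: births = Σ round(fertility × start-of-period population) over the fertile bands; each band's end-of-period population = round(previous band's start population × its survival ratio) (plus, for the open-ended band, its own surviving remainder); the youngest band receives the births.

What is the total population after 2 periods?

(Groups numbered youngest = 1 to oldest = 4.)
— Period 1 —
Births: 1920 × 0.306 = 588
Group 2: 1140 × 0.96 = 1094
Group 3: 1920 × 0.961 = 1845
Group 4: 1340 × 0.932 + 1520 × 0.505 = 1249 + 768 = 2017
Giving 588 / 1094 / 1845 / 2017.
— Period 2 —
Births: 1094 × 0.306 = 335
Group 2: 588 × 0.96 = 564
Group 3: 1094 × 0.961 = 1051
Group 4: 1845 × 0.932 + 2017 × 0.505 = 1720 + 1019 = 2739
Giving 335 / 564 / 1051 / 2739.
Total after period 2: 335 + 564 + 1051 + 2739 = 4689

4689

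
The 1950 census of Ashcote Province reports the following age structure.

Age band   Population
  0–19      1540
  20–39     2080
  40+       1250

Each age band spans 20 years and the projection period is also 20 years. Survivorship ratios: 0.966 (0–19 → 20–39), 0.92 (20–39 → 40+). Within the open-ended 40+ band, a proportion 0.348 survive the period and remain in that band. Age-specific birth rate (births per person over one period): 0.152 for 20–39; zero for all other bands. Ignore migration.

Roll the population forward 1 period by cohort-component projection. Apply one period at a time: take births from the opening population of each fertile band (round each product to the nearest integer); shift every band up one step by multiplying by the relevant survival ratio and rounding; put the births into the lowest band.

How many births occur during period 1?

316

Period 1.
Births: 2080 * 0.152 = 316
20–39: 1540 * 0.966 = 1488
40+: 2080 * 0.92 + 1250 * 0.348 = 1914 + 435 = 2349
Population now: 0–19=316, 20–39=1488, 40+=2349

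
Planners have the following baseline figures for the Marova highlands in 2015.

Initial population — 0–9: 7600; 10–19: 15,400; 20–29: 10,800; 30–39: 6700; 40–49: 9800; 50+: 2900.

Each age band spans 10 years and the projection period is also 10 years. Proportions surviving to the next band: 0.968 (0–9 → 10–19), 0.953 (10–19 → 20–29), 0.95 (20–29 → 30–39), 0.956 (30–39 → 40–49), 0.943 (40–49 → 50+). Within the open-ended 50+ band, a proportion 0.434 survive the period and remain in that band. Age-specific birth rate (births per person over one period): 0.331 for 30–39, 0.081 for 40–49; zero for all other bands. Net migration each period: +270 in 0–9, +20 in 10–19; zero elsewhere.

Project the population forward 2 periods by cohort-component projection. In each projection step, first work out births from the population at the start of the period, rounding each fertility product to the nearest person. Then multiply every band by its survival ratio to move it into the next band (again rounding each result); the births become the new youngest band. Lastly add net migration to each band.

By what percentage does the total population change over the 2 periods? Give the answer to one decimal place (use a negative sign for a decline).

Period 1:
Births: 6700 × 0.331 = 2218  |  9800 × 0.081 = 794 → total 3012
10–19: 7600 × 0.968 = 7357
20–29: 15400 × 0.953 = 14676
30–39: 10800 × 0.95 = 10260
40–49: 6700 × 0.956 = 6405
50+: 9800 × 0.943 + 2900 × 0.434 = 9241 + 1259 = 10500
Net migration: 0–9 + 270 → 3282; 10–19 + 20 → 7377
End of period: [3282, 7377, 14676, 10260, 6405, 10500]
Period 2:
Births: 10260 × 0.331 = 3396  |  6405 × 0.081 = 519 → total 3915
10–19: 3282 × 0.968 = 3177
20–29: 7377 × 0.953 = 7030
30–39: 14676 × 0.95 = 13942
40–49: 10260 × 0.956 = 9809
50+: 6405 × 0.943 + 10500 × 0.434 = 6040 + 4557 = 10597
Net migration: 0–9 + 270 → 4185; 10–19 + 20 → 3197
End of period: [4185, 3197, 7030, 13942, 9809, 10597]
Total: 53200 → 48760; change = -4440; percentage change = -8.3%

-8.3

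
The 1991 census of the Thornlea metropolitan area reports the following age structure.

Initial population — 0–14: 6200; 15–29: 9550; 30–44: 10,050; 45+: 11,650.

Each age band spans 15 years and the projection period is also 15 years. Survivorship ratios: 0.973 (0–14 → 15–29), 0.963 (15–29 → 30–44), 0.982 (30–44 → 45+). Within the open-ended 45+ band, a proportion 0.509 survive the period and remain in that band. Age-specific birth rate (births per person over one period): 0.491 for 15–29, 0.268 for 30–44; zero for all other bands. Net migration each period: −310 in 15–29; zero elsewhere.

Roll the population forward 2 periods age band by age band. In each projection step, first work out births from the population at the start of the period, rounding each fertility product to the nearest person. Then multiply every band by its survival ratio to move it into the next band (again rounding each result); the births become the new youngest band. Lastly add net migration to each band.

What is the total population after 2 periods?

34732

[period 1]
Births: 9550 * 0.491 = 4689  |  10050 * 0.268 = 2693 → total 7382
15–29: 6200 * 0.973 = 6033
30–44: 9550 * 0.963 = 9197
45+: 10050 * 0.982 + 11650 * 0.509 = 9869 + 5930 = 15799
Net migration: 15–29 − 310 → 5723
Population now: 0–14=7382, 15–29=5723, 30–44=9197, 45+=15799
[period 2]
Births: 5723 * 0.491 = 2810  |  9197 * 0.268 = 2465 → total 5275
15–29: 7382 * 0.973 = 7183
30–44: 5723 * 0.963 = 5511
45+: 9197 * 0.982 + 15799 * 0.509 = 9031 + 8042 = 17073
Net migration: 15–29 − 310 → 6873
Population now: 0–14=5275, 15–29=6873, 30–44=5511, 45+=17073
Total after period 2: 5275 + 6873 + 5511 + 17073 = 34732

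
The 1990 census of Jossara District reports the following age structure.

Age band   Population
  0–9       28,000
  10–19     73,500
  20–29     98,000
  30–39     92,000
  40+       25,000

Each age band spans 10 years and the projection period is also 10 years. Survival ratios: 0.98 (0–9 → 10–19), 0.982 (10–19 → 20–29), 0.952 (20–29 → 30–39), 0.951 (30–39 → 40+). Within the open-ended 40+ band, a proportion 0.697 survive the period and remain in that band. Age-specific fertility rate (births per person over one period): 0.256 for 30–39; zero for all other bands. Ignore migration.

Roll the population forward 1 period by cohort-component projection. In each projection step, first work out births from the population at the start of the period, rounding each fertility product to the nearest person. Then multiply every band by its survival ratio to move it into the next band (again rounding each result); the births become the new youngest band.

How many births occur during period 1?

23552

Call the bands 1 to 5, youngest first.
Period 1:
Births: 92000 * 0.256 = 23552
Band 2: 28000 * 0.98 = 27440
Band 3: 73500 * 0.982 = 72177
Band 4: 98000 * 0.952 = 93296
Band 5: 92000 * 0.951 + 25000 * 0.697 = 87492 + 17425 = 104917
Population now: 0–9=23552, 10–19=27440, 20–29=72177, 30–39=93296, 40+=104917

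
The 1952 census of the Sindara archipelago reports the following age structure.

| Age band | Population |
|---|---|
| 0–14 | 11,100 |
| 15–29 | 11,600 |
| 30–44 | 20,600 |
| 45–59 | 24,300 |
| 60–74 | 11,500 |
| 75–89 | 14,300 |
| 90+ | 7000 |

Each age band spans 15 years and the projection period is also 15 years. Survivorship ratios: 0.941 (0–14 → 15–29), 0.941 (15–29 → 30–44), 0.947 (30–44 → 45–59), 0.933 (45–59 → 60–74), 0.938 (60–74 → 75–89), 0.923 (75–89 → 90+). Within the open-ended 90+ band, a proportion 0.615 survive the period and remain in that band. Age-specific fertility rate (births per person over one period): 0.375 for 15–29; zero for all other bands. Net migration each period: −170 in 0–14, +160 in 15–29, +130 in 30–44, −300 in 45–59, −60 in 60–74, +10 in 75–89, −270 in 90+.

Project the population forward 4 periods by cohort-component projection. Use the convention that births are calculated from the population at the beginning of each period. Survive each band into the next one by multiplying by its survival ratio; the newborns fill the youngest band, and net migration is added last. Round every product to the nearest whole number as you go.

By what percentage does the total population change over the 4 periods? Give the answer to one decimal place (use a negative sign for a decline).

Call the bands 1 to 7, youngest first.
[period 1]
Births: 11600 × 0.375 = 4350
Band 2: 11100 × 0.941 = 10445
Band 3: 11600 × 0.941 = 10916
Band 4: 20600 × 0.947 = 19508
Band 5: 24300 × 0.933 = 22672
Band 6: 11500 × 0.938 = 10787
Band 7: 14300 × 0.923 + 7000 × 0.615 = 13199 + 4305 = 17504
Net migration: Band 1 − 170 → 4180; Band 2 + 160 → 10605; Band 3 + 130 → 11046; Band 4 − 300 → 19208; Band 5 − 60 → 22612; Band 6 + 10 → 10797; Band 7 − 270 → 17234
Giving 4180 / 10605 / 11046 / 19208 / 22612 / 10797 / 17234.
[period 2]
Births: 10605 × 0.375 = 3977
Band 2: 4180 × 0.941 = 3933
Band 3: 10605 × 0.941 = 9979
Band 4: 11046 × 0.947 = 10461
Band 5: 19208 × 0.933 = 17921
Band 6: 22612 × 0.938 = 21210
Band 7: 10797 × 0.923 + 17234 × 0.615 = 9966 + 10599 = 20565
Net migration: Band 1 − 170 → 3807; Band 2 + 160 → 4093; Band 3 + 130 → 10109; Band 4 − 300 → 10161; Band 5 − 60 → 17861; Band 6 + 10 → 21220; Band 7 − 270 → 20295
Giving 3807 / 4093 / 10109 / 10161 / 17861 / 21220 / 20295.
[period 3]
Births: 4093 × 0.375 = 1535
Band 2: 3807 × 0.941 = 3582
Band 3: 4093 × 0.941 = 3852
Band 4: 10109 × 0.947 = 9573
Band 5: 10161 × 0.933 = 9480
Band 6: 17861 × 0.938 = 16754
Band 7: 21220 × 0.923 + 20295 × 0.615 = 19586 + 12481 = 32067
Net migration: Band 1 − 170 → 1365; Band 2 + 160 → 3742; Band 3 + 130 → 3982; Band 4 − 300 → 9273; Band 5 − 60 → 9420; Band 6 + 10 → 16764; Band 7 − 270 → 31797
Giving 1365 / 3742 / 3982 / 9273 / 9420 / 16764 / 31797.
[period 4]
Births: 3742 × 0.375 = 1403
Band 2: 1365 × 0.941 = 1284
Band 3: 3742 × 0.941 = 3521
Band 4: 3982 × 0.947 = 3771
Band 5: 9273 × 0.933 = 8652
Band 6: 9420 × 0.938 = 8836
Band 7: 16764 × 0.923 + 31797 × 0.615 = 15473 + 19555 = 35028
Net migration: Band 1 − 170 → 1233; Band 2 + 160 → 1444; Band 3 + 130 → 3651; Band 4 − 300 → 3471; Band 5 − 60 → 8592; Band 6 + 10 → 8846; Band 7 − 270 → 34758
Giving 1233 / 1444 / 3651 / 3471 / 8592 / 8846 / 34758.
Total: 100400 → 61995; change = -38405; percentage change = -38.3%

-38.3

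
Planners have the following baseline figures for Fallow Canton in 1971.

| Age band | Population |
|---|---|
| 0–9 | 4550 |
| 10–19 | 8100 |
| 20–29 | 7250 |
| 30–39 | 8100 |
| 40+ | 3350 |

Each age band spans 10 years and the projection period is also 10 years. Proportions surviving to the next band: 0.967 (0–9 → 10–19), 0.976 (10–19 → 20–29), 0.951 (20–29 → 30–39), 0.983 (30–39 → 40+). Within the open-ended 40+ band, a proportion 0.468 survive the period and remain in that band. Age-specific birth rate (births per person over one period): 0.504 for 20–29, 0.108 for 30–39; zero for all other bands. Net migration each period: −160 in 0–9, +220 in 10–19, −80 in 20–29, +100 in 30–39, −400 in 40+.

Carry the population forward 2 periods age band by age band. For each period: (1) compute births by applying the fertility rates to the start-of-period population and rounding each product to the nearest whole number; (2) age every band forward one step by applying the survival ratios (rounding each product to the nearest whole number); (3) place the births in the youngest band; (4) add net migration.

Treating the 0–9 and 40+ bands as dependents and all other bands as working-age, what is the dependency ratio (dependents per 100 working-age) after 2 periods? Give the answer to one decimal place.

93.1

Call the groups 1 to 5, youngest first.
— Period 1 —
Births: 7250 × 0.504 = 3654, 8100 × 0.108 = 875 — total 4529
Group 2: 4550 × 0.967 = 4400
Group 3: 8100 × 0.976 = 7906
Group 4: 7250 × 0.951 = 6895
Group 5: 8100 × 0.983 + 3350 × 0.468 = 7962 + 1568 = 9530
Net migration: Group 1 − 160 → 4369; Group 2 + 220 → 4620; Group 3 − 80 → 7826; Group 4 + 100 → 6995; Group 5 − 400 → 9130
Population now: 0–9=4369, 10–19=4620, 20–29=7826, 30–39=6995, 40+=9130
— Period 2 —
Births: 7826 × 0.504 = 3944, 6995 × 0.108 = 755 — total 4699
Group 2: 4369 × 0.967 = 4225
Group 3: 4620 × 0.976 = 4509
Group 4: 7826 × 0.951 = 7443
Group 5: 6995 × 0.983 + 9130 × 0.468 = 6876 + 4273 = 11149
Net migration: Group 1 − 160 → 4539; Group 2 + 220 → 4445; Group 3 − 80 → 4429; Group 4 + 100 → 7543; Group 5 − 400 → 10749
Population now: 0–9=4539, 10–19=4445, 20–29=4429, 30–39=7543, 40+=10749
Dependents (band 0–9 + band 40+) = 4539 + 10749 = 15288; working-age = 16417; ratio = 15288/16417 × 100 = 93.1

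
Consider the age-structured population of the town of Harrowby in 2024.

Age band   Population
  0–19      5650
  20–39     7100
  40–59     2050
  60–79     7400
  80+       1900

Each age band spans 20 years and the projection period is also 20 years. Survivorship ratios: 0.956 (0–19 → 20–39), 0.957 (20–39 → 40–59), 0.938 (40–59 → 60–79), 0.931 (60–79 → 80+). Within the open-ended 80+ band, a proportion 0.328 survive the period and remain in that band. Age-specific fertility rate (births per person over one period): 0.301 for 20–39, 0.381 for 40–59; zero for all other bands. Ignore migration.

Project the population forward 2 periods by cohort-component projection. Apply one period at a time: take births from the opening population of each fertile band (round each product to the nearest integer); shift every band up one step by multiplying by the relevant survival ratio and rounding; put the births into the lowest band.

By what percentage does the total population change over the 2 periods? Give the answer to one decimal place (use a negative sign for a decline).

Let band 1 be 0–19 through band 5 = 80+.
Period 1:
Births: 7100 × 0.301 = 2137 ; 2050 × 0.381 = 781 ⇒ total 2918
Band 2: 5650 × 0.956 = 5401
Band 3: 7100 × 0.957 = 6795
Band 4: 2050 × 0.938 = 1923
Band 5: 7400 × 0.931 + 1900 × 0.328 = 6889 + 623 = 7512
End of period: [2918, 5401, 6795, 1923, 7512]
Period 2:
Births: 5401 × 0.301 = 1626 ; 6795 × 0.381 = 2589 ⇒ total 4215
Band 2: 2918 × 0.956 = 2790
Band 3: 5401 × 0.957 = 5169
Band 4: 6795 × 0.938 = 6374
Band 5: 1923 × 0.931 + 7512 × 0.328 = 1790 + 2464 = 4254
End of period: [4215, 2790, 5169, 6374, 4254]
Total: 24100 → 22802; change = -1298; percentage change = -5.4%

-5.4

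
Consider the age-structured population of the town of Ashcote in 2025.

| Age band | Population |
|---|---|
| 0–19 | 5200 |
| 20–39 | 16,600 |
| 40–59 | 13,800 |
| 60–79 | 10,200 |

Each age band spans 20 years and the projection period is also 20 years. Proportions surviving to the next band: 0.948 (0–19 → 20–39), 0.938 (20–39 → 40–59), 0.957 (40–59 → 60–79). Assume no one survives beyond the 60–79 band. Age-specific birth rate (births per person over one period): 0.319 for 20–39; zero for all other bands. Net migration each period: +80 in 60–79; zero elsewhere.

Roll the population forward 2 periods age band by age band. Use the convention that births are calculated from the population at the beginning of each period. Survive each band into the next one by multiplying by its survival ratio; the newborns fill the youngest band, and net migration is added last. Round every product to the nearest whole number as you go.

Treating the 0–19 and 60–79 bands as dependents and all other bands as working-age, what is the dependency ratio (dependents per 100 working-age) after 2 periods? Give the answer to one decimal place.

171.7

After projecting period 1:
Births: 16600 × 0.319 = 5295
20–39: 5200 × 0.948 = 4930
40–59: 16600 × 0.938 = 15571
60–79: 13800 × 0.957 = 13207
Net migration: 60–79 + 80 → 13287
End of period: [5295, 4930, 15571, 13287]
After projecting period 2:
Births: 4930 × 0.319 = 1573
20–39: 5295 × 0.948 = 5020
40–59: 4930 × 0.938 = 4624
60–79: 15571 × 0.957 = 14901
Net migration: 60–79 + 80 → 14981
End of period: [1573, 5020, 4624, 14981]
Dependents (band 0–19 + band 60–79) = 1573 + 14981 = 16554; working-age = 9644; ratio = 16554/9644 × 100 = 171.7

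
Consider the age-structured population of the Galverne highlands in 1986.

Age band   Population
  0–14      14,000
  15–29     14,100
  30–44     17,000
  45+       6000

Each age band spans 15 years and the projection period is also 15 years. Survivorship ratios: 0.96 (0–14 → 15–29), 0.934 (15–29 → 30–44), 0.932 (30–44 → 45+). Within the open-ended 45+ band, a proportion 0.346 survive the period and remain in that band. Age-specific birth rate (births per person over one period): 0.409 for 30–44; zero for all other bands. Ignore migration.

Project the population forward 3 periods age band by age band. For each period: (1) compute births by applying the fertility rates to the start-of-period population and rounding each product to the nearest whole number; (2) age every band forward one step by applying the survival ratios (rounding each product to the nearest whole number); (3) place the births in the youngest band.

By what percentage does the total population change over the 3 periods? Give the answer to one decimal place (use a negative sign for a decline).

Numbering the groups 1..4 from youngest to oldest:
[period 1]
Births: 17000 × 0.409 = 6953
Group 2: 14000 × 0.96 = 13440
Group 3: 14100 × 0.934 = 13169
Group 4: 17000 × 0.932 + 6000 × 0.346 = 15844 + 2076 = 17920
Giving 6953 / 13440 / 13169 / 17920.
[period 2]
Births: 13169 × 0.409 = 5386
Group 2: 6953 × 0.96 = 6675
Group 3: 13440 × 0.934 = 12553
Group 4: 13169 × 0.932 + 17920 × 0.346 = 12274 + 6200 = 18474
Giving 5386 / 6675 / 12553 / 18474.
[period 3]
Births: 12553 × 0.409 = 5134
Group 2: 5386 × 0.96 = 5171
Group 3: 6675 × 0.934 = 6234
Group 4: 12553 × 0.932 + 18474 × 0.346 = 11699 + 6392 = 18091
Giving 5134 / 5171 / 6234 / 18091.
Total: 51100 → 34630; change = -16470; percentage change = -32.2%

-32.2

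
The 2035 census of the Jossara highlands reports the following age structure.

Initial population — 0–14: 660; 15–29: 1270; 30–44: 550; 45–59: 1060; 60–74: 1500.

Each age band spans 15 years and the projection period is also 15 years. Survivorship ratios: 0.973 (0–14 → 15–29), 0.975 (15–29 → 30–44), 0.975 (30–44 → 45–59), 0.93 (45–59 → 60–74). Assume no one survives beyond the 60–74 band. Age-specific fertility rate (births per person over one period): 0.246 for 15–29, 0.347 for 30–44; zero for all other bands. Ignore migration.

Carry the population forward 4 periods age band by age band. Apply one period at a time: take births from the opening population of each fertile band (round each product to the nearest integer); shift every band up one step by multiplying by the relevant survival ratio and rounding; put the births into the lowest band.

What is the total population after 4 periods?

— Period 1 —
Births: 1270 × 0.246 = 312, 550 × 0.347 = 191 ⇒ total 503
15–29: 660 × 0.973 = 642
30–44: 1270 × 0.975 = 1238
45–59: 550 × 0.975 = 536
60–74: 1060 × 0.93 = 986
Giving 503 / 642 / 1238 / 536 / 986.
— Period 2 —
Births: 642 × 0.246 = 158, 1238 × 0.347 = 430 ⇒ total 588
15–29: 503 × 0.973 = 489
30–44: 642 × 0.975 = 626
45–59: 1238 × 0.975 = 1207
60–74: 536 × 0.93 = 498
Giving 588 / 489 / 626 / 1207 / 498.
— Period 3 —
Births: 489 × 0.246 = 120, 626 × 0.347 = 217 ⇒ total 337
15–29: 588 × 0.973 = 572
30–44: 489 × 0.975 = 477
45–59: 626 × 0.975 = 610
60–74: 1207 × 0.93 = 1123
Giving 337 / 572 / 477 / 610 / 1123.
— Period 4 —
Births: 572 × 0.246 = 141, 477 × 0.347 = 166 ⇒ total 307
15–29: 337 × 0.973 = 328
30–44: 572 × 0.975 = 558
45–59: 477 × 0.975 = 465
60–74: 610 × 0.93 = 567
Giving 307 / 328 / 558 / 465 / 567.
Total after period 4: 307 + 328 + 558 + 465 + 567 = 2225

2225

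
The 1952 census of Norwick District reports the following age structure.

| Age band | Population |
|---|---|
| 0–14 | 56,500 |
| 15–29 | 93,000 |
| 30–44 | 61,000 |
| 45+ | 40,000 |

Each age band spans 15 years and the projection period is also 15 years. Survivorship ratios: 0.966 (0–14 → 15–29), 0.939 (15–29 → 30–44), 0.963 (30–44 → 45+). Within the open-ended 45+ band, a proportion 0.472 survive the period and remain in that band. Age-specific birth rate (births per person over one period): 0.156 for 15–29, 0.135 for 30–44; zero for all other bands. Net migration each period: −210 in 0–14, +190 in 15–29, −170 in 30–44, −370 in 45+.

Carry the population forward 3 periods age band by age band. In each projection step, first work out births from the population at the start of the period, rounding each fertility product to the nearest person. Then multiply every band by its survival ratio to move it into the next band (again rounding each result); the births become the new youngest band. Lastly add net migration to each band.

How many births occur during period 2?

20310

[period 1]
Births: 93000 × 0.156 = 14508 ; 61000 × 0.135 = 8235 → 22743
15–29: 56500 × 0.966 = 54579
30–44: 93000 × 0.939 = 87327
45+: 61000 × 0.963 + 40000 × 0.472 = 58743 + 18880 = 77623
Net migration: 0–14 − 210 → 22533; 15–29 + 190 → 54769; 30–44 − 170 → 87157; 45+ − 370 → 77253
Population now: 0–14=22533, 15–29=54769, 30–44=87157, 45+=77253
[period 2]
Births: 54769 × 0.156 = 8544 ; 87157 × 0.135 = 11766 → 20310
15–29: 22533 × 0.966 = 21767
30–44: 54769 × 0.939 = 51428
45+: 87157 × 0.963 + 77253 × 0.472 = 83932 + 36463 = 120395
Net migration: 0–14 − 210 → 20100; 15–29 + 190 → 21957; 30–44 − 170 → 51258; 45+ − 370 → 120025
Population now: 0–14=20100, 15–29=21957, 30–44=51258, 45+=120025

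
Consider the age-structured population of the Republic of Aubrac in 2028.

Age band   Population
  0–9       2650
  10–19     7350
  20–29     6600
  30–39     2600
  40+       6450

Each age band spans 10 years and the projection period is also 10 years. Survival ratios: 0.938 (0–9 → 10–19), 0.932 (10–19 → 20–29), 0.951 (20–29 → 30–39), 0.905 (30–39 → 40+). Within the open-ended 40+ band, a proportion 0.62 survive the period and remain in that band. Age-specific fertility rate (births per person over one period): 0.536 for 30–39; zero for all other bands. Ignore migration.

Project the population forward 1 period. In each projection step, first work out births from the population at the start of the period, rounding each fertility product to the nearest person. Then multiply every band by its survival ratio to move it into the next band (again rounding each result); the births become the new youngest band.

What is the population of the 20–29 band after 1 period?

[period 1]
Births: 2600 × 0.536 = 1394
10–19: 2650 × 0.938 = 2486
20–29: 7350 × 0.932 = 6850
30–39: 6600 × 0.951 = 6277
40+: 2600 × 0.905 + 6450 × 0.62 = 2353 + 3999 = 6352
Giving 1394 / 2486 / 6850 / 6277 / 6352.

6850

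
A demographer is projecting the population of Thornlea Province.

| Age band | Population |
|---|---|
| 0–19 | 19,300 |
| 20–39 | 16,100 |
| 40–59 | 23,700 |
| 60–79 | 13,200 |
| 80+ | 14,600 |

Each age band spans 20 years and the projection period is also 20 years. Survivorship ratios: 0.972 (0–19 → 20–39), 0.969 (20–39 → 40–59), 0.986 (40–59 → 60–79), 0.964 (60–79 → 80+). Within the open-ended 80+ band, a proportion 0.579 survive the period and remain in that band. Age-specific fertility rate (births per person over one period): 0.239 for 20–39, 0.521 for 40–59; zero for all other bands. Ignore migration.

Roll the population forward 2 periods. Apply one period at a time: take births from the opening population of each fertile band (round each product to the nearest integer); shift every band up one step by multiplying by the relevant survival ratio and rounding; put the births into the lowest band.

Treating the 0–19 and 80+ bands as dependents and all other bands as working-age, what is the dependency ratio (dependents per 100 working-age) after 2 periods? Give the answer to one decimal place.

After projecting period 1:
Births: 16100 × 0.239 = 3848, 23700 × 0.521 = 12348 ⇒ total 16196
20–39: 19300 × 0.972 = 18760
40–59: 16100 × 0.969 = 15601
60–79: 23700 × 0.986 = 23368
80+: 13200 × 0.964 + 14600 × 0.579 = 12725 + 8453 = 21178
→ [16196, 18760, 15601, 23368, 21178]
After projecting period 2:
Births: 18760 × 0.239 = 4484, 15601 × 0.521 = 8128 ⇒ total 12612
20–39: 16196 × 0.972 = 15743
40–59: 18760 × 0.969 = 18178
60–79: 15601 × 0.986 = 15383
80+: 23368 × 0.964 + 21178 × 0.579 = 22527 + 12262 = 34789
→ [12612, 15743, 18178, 15383, 34789]
Dependents (band 0–19 + band 80+) = 12612 + 34789 = 47401; working-age = 49304; ratio = 47401/49304 × 100 = 96.1

96.1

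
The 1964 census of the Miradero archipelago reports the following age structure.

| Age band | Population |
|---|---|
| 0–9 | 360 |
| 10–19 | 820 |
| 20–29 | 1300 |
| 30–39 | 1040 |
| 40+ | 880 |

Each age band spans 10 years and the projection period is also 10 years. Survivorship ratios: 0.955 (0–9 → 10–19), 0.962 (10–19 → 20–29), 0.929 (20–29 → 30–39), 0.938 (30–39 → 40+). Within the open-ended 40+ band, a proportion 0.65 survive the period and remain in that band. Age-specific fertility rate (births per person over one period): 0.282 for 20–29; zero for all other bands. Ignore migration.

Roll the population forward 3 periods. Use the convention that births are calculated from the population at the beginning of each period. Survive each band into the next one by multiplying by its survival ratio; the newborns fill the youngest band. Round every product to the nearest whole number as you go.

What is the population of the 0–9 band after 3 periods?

[period 1]
Births: 1300 × 0.282 = 367
10–19: 360 × 0.955 = 344
20–29: 820 × 0.962 = 789
30–39: 1300 × 0.929 = 1208
40+: 1040 × 0.938 + 880 × 0.65 = 976 + 572 = 1548
End of period: [367, 344, 789, 1208, 1548]
[period 2]
Births: 789 × 0.282 = 222
10–19: 367 × 0.955 = 350
20–29: 344 × 0.962 = 331
30–39: 789 × 0.929 = 733
40+: 1208 × 0.938 + 1548 × 0.65 = 1133 + 1006 = 2139
End of period: [222, 350, 331, 733, 2139]
[period 3]
Births: 331 × 0.282 = 93
10–19: 222 × 0.955 = 212
20–29: 350 × 0.962 = 337
30–39: 331 × 0.929 = 307
40+: 733 × 0.938 + 2139 × 0.65 = 688 + 1390 = 2078
End of period: [93, 212, 337, 307, 2078]

93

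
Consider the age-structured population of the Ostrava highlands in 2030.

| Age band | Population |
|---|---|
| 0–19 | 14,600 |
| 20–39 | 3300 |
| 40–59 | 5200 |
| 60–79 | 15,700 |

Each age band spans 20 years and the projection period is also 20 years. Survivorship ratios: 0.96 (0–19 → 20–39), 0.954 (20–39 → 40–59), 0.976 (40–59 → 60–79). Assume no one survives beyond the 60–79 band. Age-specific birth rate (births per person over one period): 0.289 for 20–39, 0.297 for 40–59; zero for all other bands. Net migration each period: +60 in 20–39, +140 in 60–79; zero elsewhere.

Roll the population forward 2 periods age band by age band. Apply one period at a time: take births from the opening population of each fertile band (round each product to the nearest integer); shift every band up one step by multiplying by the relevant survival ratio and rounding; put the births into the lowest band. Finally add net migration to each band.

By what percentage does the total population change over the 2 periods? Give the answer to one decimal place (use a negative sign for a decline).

Numbering the bands 1..4 from youngest to oldest:
[period 1]
Births: 3300 × 0.289 = 954  |  5200 × 0.297 = 1544 — total 2498
Band 2: 14600 × 0.96 = 14016
Band 3: 3300 × 0.954 = 3148
Band 4: 5200 × 0.976 = 5075
Net migration: Band 2 + 60 → 14076; Band 4 + 140 → 5215
Population now: 0–19=2498, 20–39=14076, 40–59=3148, 60–79=5215
[period 2]
Births: 14076 × 0.289 = 4068  |  3148 × 0.297 = 935 — total 5003
Band 2: 2498 × 0.96 = 2398
Band 3: 14076 × 0.954 = 13429
Band 4: 3148 × 0.976 = 3072
Net migration: Band 2 + 60 → 2458; Band 4 + 140 → 3212
Population now: 0–19=5003, 20–39=2458, 40–59=13429, 60–79=3212
Total: 38800 → 24102; change = -14698; percentage change = -37.9%

-37.9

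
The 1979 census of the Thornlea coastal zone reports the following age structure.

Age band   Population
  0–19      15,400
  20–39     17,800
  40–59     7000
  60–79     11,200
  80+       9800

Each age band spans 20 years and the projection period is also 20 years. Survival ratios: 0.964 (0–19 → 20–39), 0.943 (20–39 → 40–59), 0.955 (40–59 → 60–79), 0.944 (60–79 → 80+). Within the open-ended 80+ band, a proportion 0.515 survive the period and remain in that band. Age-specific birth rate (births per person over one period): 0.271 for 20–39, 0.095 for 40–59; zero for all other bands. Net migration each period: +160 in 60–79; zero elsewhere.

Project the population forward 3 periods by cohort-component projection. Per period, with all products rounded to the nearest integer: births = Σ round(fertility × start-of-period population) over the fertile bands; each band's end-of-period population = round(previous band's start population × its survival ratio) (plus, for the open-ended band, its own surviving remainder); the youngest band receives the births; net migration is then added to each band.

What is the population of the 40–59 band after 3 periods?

4989

Period 1:
Births: 17800 × 0.271 = 4824, 7000 × 0.095 = 665 ⇒ total 5489
20–39: 15400 × 0.964 = 14846
40–59: 17800 × 0.943 = 16785
60–79: 7000 × 0.955 = 6685
80+: 11200 × 0.944 + 9800 × 0.515 = 10573 + 5047 = 15620
Net migration: 60–79 + 160 → 6845
Giving 5489 / 14846 / 16785 / 6845 / 15620.
Period 2:
Births: 14846 × 0.271 = 4023, 16785 × 0.095 = 1595 ⇒ total 5618
20–39: 5489 × 0.964 = 5291
40–59: 14846 × 0.943 = 14000
60–79: 16785 × 0.955 = 16030
80+: 6845 × 0.944 + 15620 × 0.515 = 6462 + 8044 = 14506
Net migration: 60–79 + 160 → 16190
Giving 5618 / 5291 / 14000 / 16190 / 14506.
Period 3:
Births: 5291 × 0.271 = 1434, 14000 × 0.095 = 1330 ⇒ total 2764
20–39: 5618 × 0.964 = 5416
40–59: 5291 × 0.943 = 4989
60–79: 14000 × 0.955 = 13370
80+: 16190 × 0.944 + 14506 × 0.515 = 15283 + 7471 = 22754
Net migration: 60–79 + 160 → 13530
Giving 2764 / 5416 / 4989 / 13530 / 22754.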